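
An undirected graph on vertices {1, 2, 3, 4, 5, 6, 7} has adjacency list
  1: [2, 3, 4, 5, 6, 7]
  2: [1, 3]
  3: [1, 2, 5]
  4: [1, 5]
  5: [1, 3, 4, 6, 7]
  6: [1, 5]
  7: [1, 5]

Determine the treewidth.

2

A width-2 tree decomposition is:
Bags: B1 = {1, 4, 5}  B2 = {1, 5, 6}  B3 = {1, 3, 5}  B4 = {1, 5, 7}  B5 = {1, 2, 3}
Tree: B1–B2, B2–B3, B2–B4, B3–B5
Each bag holds 3 vertices, so the decomposition has width 2, which upper-bounds the treewidth. For the lower bound, the 3 vertices {1, 2, 3} are pairwise adjacent, and any tree decomposition puts a clique entirely inside one bag — forcing width ≥ 2. Therefore the treewidth is 2.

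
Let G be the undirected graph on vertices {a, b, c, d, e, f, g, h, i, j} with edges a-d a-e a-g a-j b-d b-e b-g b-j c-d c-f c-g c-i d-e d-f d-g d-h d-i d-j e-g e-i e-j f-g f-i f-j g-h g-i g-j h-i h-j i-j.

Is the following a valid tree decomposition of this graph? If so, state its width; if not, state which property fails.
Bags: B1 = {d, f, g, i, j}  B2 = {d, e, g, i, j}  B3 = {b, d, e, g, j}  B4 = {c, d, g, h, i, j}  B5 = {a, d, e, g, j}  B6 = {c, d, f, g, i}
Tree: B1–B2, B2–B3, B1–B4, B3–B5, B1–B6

No — bags containing vertex c are not connected in the tree.

A tree decomposition must satisfy three properties: every vertex lies in some bag; for every edge, both endpoints lie together in some bag; and for every vertex, the bags containing it form a connected subtree. Here bags containing vertex c are not connected in the tree, so the decomposition is invalid.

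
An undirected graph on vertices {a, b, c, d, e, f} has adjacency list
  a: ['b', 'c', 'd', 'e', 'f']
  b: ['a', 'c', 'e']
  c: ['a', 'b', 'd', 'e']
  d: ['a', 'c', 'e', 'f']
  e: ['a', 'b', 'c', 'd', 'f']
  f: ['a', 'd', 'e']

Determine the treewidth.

A width-3 tree decomposition is:
Bags: B1 = {a, b, c, e}  B2 = {a, c, d, e}  B3 = {a, d, e, f}
Tree: B1–B2, B2–B3
Every bag has size at most 4, so the width is 4 − 1 = 3 and tw(G) ≤ 3. Conversely, {a, c, d, e} is a clique of size 4, and the vertices of any clique must share a bag in every tree decomposition; so some bag has ≥ 4 vertices and tw(G) ≥ 3. Hence tw(G) = 3 exactly.

3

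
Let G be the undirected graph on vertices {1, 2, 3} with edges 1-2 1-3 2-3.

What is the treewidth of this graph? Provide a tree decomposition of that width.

Treewidth 2.
One optimal decomposition is:
Bags: B1 = {1, 2, 3}
Tree: (single bag)

A single bag containing all 3 vertices is trivially a valid decomposition of width 2. For the lower bound, the 3 vertices {1, 2, 3} are pairwise adjacent, and any tree decomposition puts a clique entirely inside one bag — forcing width ≥ 2. Therefore the treewidth is 2.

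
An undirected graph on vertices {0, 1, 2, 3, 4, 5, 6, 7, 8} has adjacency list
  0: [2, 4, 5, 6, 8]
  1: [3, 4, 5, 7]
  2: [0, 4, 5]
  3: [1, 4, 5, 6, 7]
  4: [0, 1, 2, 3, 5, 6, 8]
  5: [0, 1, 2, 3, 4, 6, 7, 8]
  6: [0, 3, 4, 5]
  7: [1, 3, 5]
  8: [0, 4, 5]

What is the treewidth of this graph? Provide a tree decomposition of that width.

Treewidth 3.
Bags: B1 = {1, 3, 4, 5}  B2 = {3, 4, 5, 6}  B3 = {0, 4, 5, 6}  B4 = {0, 4, 5, 8}  B5 = {1, 3, 5, 7}  B6 = {0, 2, 4, 5}
Tree: B1–B2, B2–B3, B3–B4, B1–B5, B3–B6

Each bag holds 4 vertices, so the decomposition has width 3, which upper-bounds the treewidth. For the lower bound, the 4 vertices {0, 4, 5, 8} are pairwise adjacent, and any tree decomposition puts a clique entirely inside one bag — forcing width ≥ 3. Hence tw(G) = 3 exactly.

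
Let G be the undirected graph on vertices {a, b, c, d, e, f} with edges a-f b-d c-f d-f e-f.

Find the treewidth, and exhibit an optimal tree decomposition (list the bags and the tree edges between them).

Treewidth 1.
One such decomposition:
Bags: B1 = {d, f}  B2 = {b, d}  B3 = {c, f}  B4 = {e, f}  B5 = {a, f}
Tree: B1–B2, B1–B3, B1–B4, B1–B5

Every bag has size at most 2, so the width is 2 − 1 = 1 and tw(G) ≤ 1. Since G has at least one edge (e.g. d–f), it is not an edgeless graph, so tw(G) ≥ 1. Hence tw(G) = 1 exactly.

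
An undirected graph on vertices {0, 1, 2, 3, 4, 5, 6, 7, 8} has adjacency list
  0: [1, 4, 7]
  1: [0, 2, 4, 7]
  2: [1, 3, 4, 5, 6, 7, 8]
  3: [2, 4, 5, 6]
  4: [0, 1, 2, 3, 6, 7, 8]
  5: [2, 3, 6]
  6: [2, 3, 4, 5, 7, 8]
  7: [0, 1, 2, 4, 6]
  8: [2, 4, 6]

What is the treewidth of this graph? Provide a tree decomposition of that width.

The largest bag has 4 vertices, giving width 3; this decomposition certifies tw(G) ≤ 3. For the lower bound, the 4 vertices {0, 1, 4, 7} are pairwise adjacent, and any tree decomposition puts a clique entirely inside one bag — forcing width ≥ 3. The upper and lower bounds meet at 3, so that is the treewidth.

Treewidth 3.
Bags: B1 = {2, 3, 4, 6}  B2 = {2, 3, 5, 6}  B3 = {2, 4, 6, 7}  B4 = {1, 2, 4, 7}  B5 = {2, 4, 6, 8}  B6 = {0, 1, 4, 7}
Tree: B1–B2, B1–B3, B3–B4, B1–B5, B4–B6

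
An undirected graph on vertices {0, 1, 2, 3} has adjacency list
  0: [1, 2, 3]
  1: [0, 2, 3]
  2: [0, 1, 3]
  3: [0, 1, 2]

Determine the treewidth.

A width-3 tree decomposition is:
Bags: B1 = {0, 1, 2, 3}
Tree: (single bag)
A single bag containing all 4 vertices is trivially a valid decomposition of width 3. For the lower bound, the 4 vertices {0, 1, 2, 3} are pairwise adjacent, and any tree decomposition puts a clique entirely inside one bag — forcing width ≥ 3. Therefore the treewidth is 3.

3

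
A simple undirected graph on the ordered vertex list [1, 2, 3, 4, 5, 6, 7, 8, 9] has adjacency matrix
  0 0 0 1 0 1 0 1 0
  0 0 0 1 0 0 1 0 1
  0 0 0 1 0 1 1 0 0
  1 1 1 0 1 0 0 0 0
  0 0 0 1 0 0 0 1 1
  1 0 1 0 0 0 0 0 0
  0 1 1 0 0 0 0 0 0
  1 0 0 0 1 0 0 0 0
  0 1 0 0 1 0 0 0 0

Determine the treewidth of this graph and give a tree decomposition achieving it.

Treewidth 3.
Bags: B1 = {2, 5, 8, 9}  B2 = {2, 4, 5, 8}  B3 = {1, 2, 4, 8}  B4 = {1, 2, 4, 7}  B5 = {1, 3, 4, 7}  B6 = {1, 3, 6, 7}
Tree: B1–B2, B2–B3, B3–B4, B4–B5, B5–B6

Every bag has size at most 4, so the width is 4 − 1 = 3 and tw(G) ≤ 3. For the lower bound: the 4 vertex sets {5,8,9}, {2}, {4}, {1,3,6,7} are disjoint, each induces a connected subgraph, and every pair is joined by at least one edge of G. Contracting each set to a single vertex therefore yields K_{4} as a minor, and since treewidth is minor-monotone, tw(G) ≥ tw(K_{4}) = 3. Combining the bounds, tw(G) = 3.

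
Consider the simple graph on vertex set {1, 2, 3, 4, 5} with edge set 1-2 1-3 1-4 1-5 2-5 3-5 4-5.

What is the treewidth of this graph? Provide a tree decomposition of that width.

The largest bag has 3 vertices, giving width 2; this decomposition certifies tw(G) ≤ 2. For the lower bound, the 3 vertices {1, 2, 5} are pairwise adjacent, and any tree decomposition puts a clique entirely inside one bag — forcing width ≥ 2. Therefore the treewidth is 2.

Treewidth 2.
Bags: B1 = {1, 4, 5}  B2 = {1, 3, 5}  B3 = {1, 2, 5}
Tree: B1–B2, B1–B3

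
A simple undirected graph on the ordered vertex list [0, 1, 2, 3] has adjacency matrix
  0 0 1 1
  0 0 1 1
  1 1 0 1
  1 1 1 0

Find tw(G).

A width-2 tree decomposition is:
Bags: B1 = {0, 2, 3}  B2 = {1, 2, 3}
Tree: B1–B2
Every bag has size at most 3, so the width is 3 − 1 = 2 and tw(G) ≤ 2. Conversely, {0, 2, 3} is a clique of size 3, and the vertices of any clique must share a bag in every tree decomposition; so some bag has ≥ 3 vertices and tw(G) ≥ 2. Hence tw(G) = 2 exactly.

2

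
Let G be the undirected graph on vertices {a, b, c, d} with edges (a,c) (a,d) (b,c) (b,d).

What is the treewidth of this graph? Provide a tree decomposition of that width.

Treewidth 2.
Bags: B1 = {a, b, d}  B2 = {a, b, c}
Tree: B1–B2

The largest bag has 3 vertices, giving width 2; this decomposition certifies tw(G) ≤ 2. The edges b–d–a–c–b form a cycle, so G is not a tree and its treewidth is at least 2. Hence tw(G) = 2 exactly.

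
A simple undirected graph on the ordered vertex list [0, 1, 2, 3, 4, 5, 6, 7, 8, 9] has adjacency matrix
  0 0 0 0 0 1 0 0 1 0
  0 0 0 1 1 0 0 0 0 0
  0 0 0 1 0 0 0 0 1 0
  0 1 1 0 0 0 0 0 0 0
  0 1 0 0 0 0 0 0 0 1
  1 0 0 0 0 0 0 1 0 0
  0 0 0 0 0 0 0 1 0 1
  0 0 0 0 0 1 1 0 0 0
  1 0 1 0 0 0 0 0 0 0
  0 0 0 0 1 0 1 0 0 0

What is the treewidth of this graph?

2

A width-2 tree decomposition is:
Bags: B1 = {4, 6, 9}  B2 = {4, 6, 7}  B3 = {4, 5, 7}  B4 = {0, 4, 5}  B5 = {0, 4, 8}  B6 = {2, 4, 8}  B7 = {2, 3, 4}  B8 = {1, 3, 4}
Tree: B1–B2, B2–B3, B3–B4, B4–B5, B5–B6, B6–B7, B7–B8
Every bag has size at most 3, so the width is 3 − 1 = 2 and tw(G) ≤ 2. The edges 4–9–6–7–5–0–8–2–3–1–4 form a cycle, so G is not a tree and its treewidth is at least 2. Therefore the treewidth is 2.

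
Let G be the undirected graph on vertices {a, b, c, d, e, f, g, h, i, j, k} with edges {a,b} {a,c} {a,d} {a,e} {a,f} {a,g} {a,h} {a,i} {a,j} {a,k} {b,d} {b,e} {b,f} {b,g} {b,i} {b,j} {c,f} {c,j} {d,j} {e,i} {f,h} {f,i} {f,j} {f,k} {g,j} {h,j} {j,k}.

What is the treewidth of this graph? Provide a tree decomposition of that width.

Each bag holds 4 vertices, so the decomposition has width 3, which upper-bounds the treewidth. On the other hand G contains the 4-clique {a, b, d, j}. A clique must lie in a single bag of any decomposition, so no decomposition can have width below 3. Therefore the treewidth is 3.

Treewidth 3.
Bags: B1 = {a, f, j, k}  B2 = {a, b, f, j}  B3 = {a, b, f, i}  B4 = {a, f, h, j}  B5 = {a, c, f, j}  B6 = {a, b, d, j}  B7 = {a, b, g, j}  B8 = {a, b, e, i}
Tree: B1–B2, B2–B3, B2–B4, B4–B5, B2–B6, B6–B7, B3–B8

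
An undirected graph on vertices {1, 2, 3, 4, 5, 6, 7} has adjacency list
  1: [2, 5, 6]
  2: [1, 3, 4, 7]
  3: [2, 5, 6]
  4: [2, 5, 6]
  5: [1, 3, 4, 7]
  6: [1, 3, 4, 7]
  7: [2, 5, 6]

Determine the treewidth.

A width-3 tree decomposition is:
Bags: B1 = {1, 2, 5, 6}  B2 = {2, 3, 5, 6}  B3 = {2, 5, 6, 7}  B4 = {2, 4, 5, 6}
Tree: B1–B2, B2–B3, B3–B4
The largest bag has 4 vertices, giving width 3; this decomposition certifies tw(G) ≤ 3. For the lower bound: the 4 vertex sets {1,2}, {3,5}, {6}, {7} are disjoint, each induces a connected subgraph, and every pair is joined by at least one edge of G. Contracting each set to a single vertex therefore yields K_{4} as a minor, and since treewidth is minor-monotone, tw(G) ≥ tw(K_{4}) = 3. The upper and lower bounds meet at 3, so that is the treewidth.

3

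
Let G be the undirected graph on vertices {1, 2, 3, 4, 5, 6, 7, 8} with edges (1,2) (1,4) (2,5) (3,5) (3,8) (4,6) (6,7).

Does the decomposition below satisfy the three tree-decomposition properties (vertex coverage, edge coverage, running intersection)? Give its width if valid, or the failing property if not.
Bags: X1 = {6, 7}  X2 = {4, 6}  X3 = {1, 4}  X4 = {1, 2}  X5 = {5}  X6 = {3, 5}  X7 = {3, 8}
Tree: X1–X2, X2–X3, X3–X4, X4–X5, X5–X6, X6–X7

A tree decomposition must satisfy three properties: every vertex lies in some bag; for every edge, both endpoints lie together in some bag; and for every vertex, the bags containing it form a connected subtree. Here edge (2,5) lies in no bag, so the decomposition is invalid.

No — edge (2,5) lies in no bag.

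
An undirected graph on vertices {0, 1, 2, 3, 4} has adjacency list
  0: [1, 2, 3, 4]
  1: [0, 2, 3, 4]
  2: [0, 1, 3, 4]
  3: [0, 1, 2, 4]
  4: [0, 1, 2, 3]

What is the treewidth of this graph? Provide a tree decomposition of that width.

Treewidth 4.
One such decomposition:
Bags: B1 = {0, 1, 2, 3, 4}
Tree: (single bag)

A single bag containing all 5 vertices is trivially a valid decomposition of width 4. On the other hand G contains the 5-clique {0, 1, 2, 3, 4}. A clique must lie in a single bag of any decomposition, so no decomposition can have width below 4. Hence tw(G) = 4 exactly.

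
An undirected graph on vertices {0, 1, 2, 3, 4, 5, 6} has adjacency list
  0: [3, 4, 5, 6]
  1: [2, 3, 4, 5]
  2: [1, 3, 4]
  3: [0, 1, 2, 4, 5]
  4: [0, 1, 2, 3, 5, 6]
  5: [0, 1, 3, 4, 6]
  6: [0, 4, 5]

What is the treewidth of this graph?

3

A width-3 tree decomposition is:
Bags: B1 = {1, 3, 4, 5}  B2 = {0, 3, 4, 5}  B3 = {0, 4, 5, 6}  B4 = {1, 2, 3, 4}
Tree: B1–B2, B2–B3, B1–B4
Every bag has size at most 4, so the width is 4 − 1 = 3 and tw(G) ≤ 3. On the other hand G contains the 4-clique {0, 3, 4, 5}. A clique must lie in a single bag of any decomposition, so no decomposition can have width below 3. Therefore the treewidth is 3.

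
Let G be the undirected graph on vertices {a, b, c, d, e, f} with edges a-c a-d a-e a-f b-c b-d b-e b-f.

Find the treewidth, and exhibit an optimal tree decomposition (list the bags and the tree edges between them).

The largest bag has 3 vertices, giving width 2; this decomposition certifies tw(G) ≤ 2. Since f–a–e–b–f is a cycle in G, G is not acyclic. Forests are exactly the graphs of treewidth ≤ 1, so tw(G) ≥ 2. The upper and lower bounds meet at 2, so that is the treewidth.

Treewidth 2.
One optimal decomposition is:
Bags: B1 = {a, b, f}  B2 = {a, b, e}  B3 = {a, b, c}  B4 = {a, b, d}
Tree: B1–B2, B2–B3, B3–B4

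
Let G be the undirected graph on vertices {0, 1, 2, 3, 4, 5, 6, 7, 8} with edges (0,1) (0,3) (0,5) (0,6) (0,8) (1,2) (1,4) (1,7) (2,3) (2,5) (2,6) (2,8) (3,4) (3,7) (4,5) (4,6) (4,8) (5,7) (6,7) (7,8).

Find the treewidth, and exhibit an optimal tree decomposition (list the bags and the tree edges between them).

Every bag has size at most 5, so the width is 5 − 1 = 4 and tw(G) ≤ 4. For the lower bound: the 5 vertex sets {3,7}, {1,4}, {2,8}, {0}, {5} are disjoint, each induces a connected subgraph, and every pair is joined by at least one edge of G. Contracting each set to a single vertex therefore yields K_{5} as a minor, and since treewidth is minor-monotone, tw(G) ≥ tw(K_{5}) = 4. Therefore the treewidth is 4.

Treewidth 4.
Bags: B1 = {0, 2, 3, 4, 7}  B2 = {0, 1, 2, 4, 7}  B3 = {0, 2, 4, 7, 8}  B4 = {0, 2, 4, 5, 7}  B5 = {0, 2, 4, 6, 7}
Tree: B1–B2, B2–B3, B3–B4, B4–B5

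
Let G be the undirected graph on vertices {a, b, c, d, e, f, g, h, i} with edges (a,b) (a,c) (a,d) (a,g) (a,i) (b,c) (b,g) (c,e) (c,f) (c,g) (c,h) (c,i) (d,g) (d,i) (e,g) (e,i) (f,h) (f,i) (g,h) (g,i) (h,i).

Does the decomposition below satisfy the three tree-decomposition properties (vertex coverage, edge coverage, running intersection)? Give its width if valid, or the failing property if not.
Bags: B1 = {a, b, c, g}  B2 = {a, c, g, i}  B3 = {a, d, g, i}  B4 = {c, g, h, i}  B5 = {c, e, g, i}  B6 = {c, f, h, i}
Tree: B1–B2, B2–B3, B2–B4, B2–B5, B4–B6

Every vertex of G appears in some bag (union = {a, b, c, d, e, f, g, h, i}); every edge is covered by a bag; and for each vertex v the set of bags containing v is connected in the bag tree. The decomposition is therefore valid. The largest bag has 4 vertices, so the width is 3.

Yes; width 3.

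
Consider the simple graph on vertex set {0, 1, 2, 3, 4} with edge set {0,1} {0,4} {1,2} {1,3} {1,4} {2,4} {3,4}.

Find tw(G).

A width-2 tree decomposition is:
Bags: B1 = {0, 1, 4}  B2 = {1, 2, 4}  B3 = {1, 3, 4}
Tree: B1–B2, B2–B3
Every bag has size at most 3, so the width is 3 − 1 = 2 and tw(G) ≤ 2. On the other hand G contains the 3-clique {0, 1, 4}. A clique must lie in a single bag of any decomposition, so no decomposition can have width below 2. Combining the bounds, tw(G) = 2.

2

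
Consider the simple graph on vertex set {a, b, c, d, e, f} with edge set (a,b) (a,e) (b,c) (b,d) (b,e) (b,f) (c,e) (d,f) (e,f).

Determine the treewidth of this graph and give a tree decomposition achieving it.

Every bag has size at most 3, so the width is 3 − 1 = 2 and tw(G) ≤ 2. Conversely, {b, d, f} is a clique of size 3, and the vertices of any clique must share a bag in every tree decomposition; so some bag has ≥ 3 vertices and tw(G) ≥ 2. Combining the bounds, tw(G) = 2.

Treewidth 2.
One optimal decomposition is:
Bags: B1 = {b, d, f}  B2 = {b, e, f}  B3 = {b, c, e}  B4 = {a, b, e}
Tree: B1–B2, B2–B3, B2–B4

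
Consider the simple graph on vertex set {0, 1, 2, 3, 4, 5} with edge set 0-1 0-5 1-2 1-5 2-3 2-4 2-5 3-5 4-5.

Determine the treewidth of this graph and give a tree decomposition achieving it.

Treewidth 2.
One optimal decomposition is:
Bags: B1 = {1, 2, 5}  B2 = {2, 4, 5}  B3 = {0, 1, 5}  B4 = {2, 3, 5}
Tree: B1–B2, B1–B3, B2–B4

Each bag holds 3 vertices, so the decomposition has width 2, which upper-bounds the treewidth. For the lower bound, the 3 vertices {0, 1, 5} are pairwise adjacent, and any tree decomposition puts a clique entirely inside one bag — forcing width ≥ 2. The upper and lower bounds meet at 2, so that is the treewidth.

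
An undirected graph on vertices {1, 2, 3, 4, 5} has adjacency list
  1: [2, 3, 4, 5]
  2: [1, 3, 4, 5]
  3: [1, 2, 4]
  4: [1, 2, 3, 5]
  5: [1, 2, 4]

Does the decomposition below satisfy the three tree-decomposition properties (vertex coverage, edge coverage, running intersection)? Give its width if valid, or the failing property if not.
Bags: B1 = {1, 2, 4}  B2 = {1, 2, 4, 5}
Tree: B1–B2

A tree decomposition must satisfy three properties: every vertex lies in some bag; for every edge, both endpoints lie together in some bag; and for every vertex, the bags containing it form a connected subtree. Here vertex 3 appears in no bag, so the decomposition is invalid.

No — vertex 3 appears in no bag.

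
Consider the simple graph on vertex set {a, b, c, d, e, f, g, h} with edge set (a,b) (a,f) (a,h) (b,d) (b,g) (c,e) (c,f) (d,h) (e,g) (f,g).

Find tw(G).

A width-2 tree decomposition is:
Bags: B1 = {a, d, h}  B2 = {a, b, d}  B3 = {a, b, f}  B4 = {b, f, g}  B5 = {c, f, g}  B6 = {c, e, g}
Tree: B1–B2, B2–B3, B3–B4, B4–B5, B5–B6
The largest bag has 3 vertices, giving width 2; this decomposition certifies tw(G) ≤ 2. For the lower bound, G contains the cycle h–d–b–a–h, so G is not a forest; only forests have treewidth ≤ 1, hence tw(G) ≥ 2. Therefore the treewidth is 2.

2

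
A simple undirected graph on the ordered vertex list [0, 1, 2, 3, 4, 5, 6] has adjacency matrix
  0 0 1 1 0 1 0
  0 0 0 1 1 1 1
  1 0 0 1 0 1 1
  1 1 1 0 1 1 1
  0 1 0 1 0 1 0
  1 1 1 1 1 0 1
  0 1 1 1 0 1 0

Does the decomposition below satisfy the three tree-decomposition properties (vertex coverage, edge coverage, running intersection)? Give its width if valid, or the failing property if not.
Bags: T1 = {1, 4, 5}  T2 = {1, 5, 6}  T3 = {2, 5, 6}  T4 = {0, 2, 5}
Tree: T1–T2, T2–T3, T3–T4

A tree decomposition must satisfy three properties: every vertex lies in some bag; for every edge, both endpoints lie together in some bag; and for every vertex, the bags containing it form a connected subtree. Here vertex 3 appears in no bag, so the decomposition is invalid.

No — vertex 3 appears in no bag.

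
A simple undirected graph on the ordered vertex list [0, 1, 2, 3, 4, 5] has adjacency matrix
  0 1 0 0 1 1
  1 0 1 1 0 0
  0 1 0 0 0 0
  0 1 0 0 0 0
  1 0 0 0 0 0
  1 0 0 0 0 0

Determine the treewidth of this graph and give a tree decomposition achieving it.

Treewidth 1.
Bags: B1 = {1, 2}  B2 = {0, 1}  B3 = {1, 3}  B4 = {0, 4}  B5 = {0, 5}
Tree: B1–B2, B2–B3, B2–B4, B4–B5

The largest bag has 2 vertices, giving width 1; this decomposition certifies tw(G) ≤ 1. Any graph with an edge has treewidth ≥ 1, and G has the edge 2–1. Combining the bounds, tw(G) = 1.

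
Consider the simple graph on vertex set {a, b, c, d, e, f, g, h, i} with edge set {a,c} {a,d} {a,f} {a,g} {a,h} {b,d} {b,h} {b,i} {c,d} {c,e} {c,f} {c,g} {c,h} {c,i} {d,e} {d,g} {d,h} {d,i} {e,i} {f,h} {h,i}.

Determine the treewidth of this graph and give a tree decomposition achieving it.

Treewidth 3.
Bags: B1 = {a, c, d, h}  B2 = {a, c, f, h}  B3 = {c, d, h, i}  B4 = {a, c, d, g}  B5 = {b, d, h, i}  B6 = {c, d, e, i}
Tree: B1–B2, B1–B3, B1–B4, B3–B5, B3–B6

Every bag has size at most 4, so the width is 4 − 1 = 3 and tw(G) ≤ 3. On the other hand G contains the 4-clique {a, c, d, g}. A clique must lie in a single bag of any decomposition, so no decomposition can have width below 3. Combining the bounds, tw(G) = 3.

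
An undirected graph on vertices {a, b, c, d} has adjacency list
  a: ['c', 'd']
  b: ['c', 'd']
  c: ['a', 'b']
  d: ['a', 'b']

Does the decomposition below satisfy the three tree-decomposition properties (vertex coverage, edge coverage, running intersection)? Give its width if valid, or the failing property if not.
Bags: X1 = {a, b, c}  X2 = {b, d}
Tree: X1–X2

No — edge (a,d) lies in no bag.

A tree decomposition must satisfy three properties: every vertex lies in some bag; for every edge, both endpoints lie together in some bag; and for every vertex, the bags containing it form a connected subtree. Here edge (a,d) lies in no bag, so the decomposition is invalid.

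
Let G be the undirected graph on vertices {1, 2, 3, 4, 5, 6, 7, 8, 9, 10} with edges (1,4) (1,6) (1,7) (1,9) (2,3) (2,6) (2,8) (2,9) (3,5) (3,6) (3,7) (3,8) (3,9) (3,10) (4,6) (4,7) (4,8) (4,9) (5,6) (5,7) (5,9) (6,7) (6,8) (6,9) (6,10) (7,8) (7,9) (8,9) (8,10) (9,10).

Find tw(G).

4

A width-4 tree decomposition is:
Bags: B1 = {2, 3, 6, 8, 9}  B2 = {3, 6, 7, 8, 9}  B3 = {4, 6, 7, 8, 9}  B4 = {1, 4, 6, 7, 9}  B5 = {3, 5, 6, 7, 9}  B6 = {3, 6, 8, 9, 10}
Tree: B1–B2, B2–B3, B3–B4, B2–B5, B2–B6
Each bag holds 5 vertices, so the decomposition has width 4, which upper-bounds the treewidth. Conversely, {1, 4, 6, 7, 9} is a clique of size 5, and the vertices of any clique must share a bag in every tree decomposition; so some bag has ≥ 5 vertices and tw(G) ≥ 4. Therefore the treewidth is 4.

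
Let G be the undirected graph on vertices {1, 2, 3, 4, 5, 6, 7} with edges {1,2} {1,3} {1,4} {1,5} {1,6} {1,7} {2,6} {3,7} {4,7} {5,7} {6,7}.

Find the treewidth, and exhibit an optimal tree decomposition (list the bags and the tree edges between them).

The largest bag has 3 vertices, giving width 2; this decomposition certifies tw(G) ≤ 2. On the other hand G contains the 3-clique {1, 2, 6}. A clique must lie in a single bag of any decomposition, so no decomposition can have width below 2. Combining the bounds, tw(G) = 2.

Treewidth 2.
Bags: B1 = {1, 6, 7}  B2 = {1, 5, 7}  B3 = {1, 4, 7}  B4 = {1, 3, 7}  B5 = {1, 2, 6}
Tree: B1–B2, B1–B3, B2–B4, B1–B5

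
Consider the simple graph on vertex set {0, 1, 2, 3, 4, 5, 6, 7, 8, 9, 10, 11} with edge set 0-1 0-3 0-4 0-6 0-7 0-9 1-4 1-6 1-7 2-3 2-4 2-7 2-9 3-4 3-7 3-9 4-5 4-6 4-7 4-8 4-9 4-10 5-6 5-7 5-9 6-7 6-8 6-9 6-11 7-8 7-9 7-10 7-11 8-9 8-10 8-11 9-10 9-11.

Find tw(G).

4

A width-4 tree decomposition is:
Bags: B1 = {0, 4, 6, 7, 9}  B2 = {4, 6, 7, 8, 9}  B3 = {0, 3, 4, 7, 9}  B4 = {6, 7, 8, 9, 11}  B5 = {0, 1, 4, 6, 7}  B6 = {2, 3, 4, 7, 9}  B7 = {4, 5, 6, 7, 9}  B8 = {4, 7, 8, 9, 10}
Tree: B1–B2, B1–B3, B2–B4, B1–B5, B3–B6, B1–B7, B2–B8
Every bag has size at most 5, so the width is 5 − 1 = 4 and tw(G) ≤ 4. On the other hand G contains the 5-clique {6, 7, 8, 9, 11}. A clique must lie in a single bag of any decomposition, so no decomposition can have width below 4. Therefore the treewidth is 4.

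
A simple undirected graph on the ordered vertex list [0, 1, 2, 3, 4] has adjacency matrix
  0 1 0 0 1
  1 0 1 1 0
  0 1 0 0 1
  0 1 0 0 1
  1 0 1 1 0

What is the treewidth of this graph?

2

A width-2 tree decomposition is:
Bags: B1 = {1, 3, 4}  B2 = {0, 1, 4}  B3 = {1, 2, 4}
Tree: B1–B2, B2–B3
The largest bag has 3 vertices, giving width 2; this decomposition certifies tw(G) ≤ 2. For the lower bound, G contains the cycle 1–3–4–0–1, so G is not a forest; only forests have treewidth ≤ 1, hence tw(G) ≥ 2. Therefore the treewidth is 2.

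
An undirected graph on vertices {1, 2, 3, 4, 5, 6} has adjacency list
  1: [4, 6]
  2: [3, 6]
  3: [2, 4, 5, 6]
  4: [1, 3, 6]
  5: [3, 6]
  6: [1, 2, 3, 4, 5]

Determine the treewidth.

A width-2 tree decomposition is:
Bags: B1 = {3, 4, 6}  B2 = {1, 4, 6}  B3 = {3, 5, 6}  B4 = {2, 3, 6}
Tree: B1–B2, B1–B3, B1–B4
Each bag holds 3 vertices, so the decomposition has width 2, which upper-bounds the treewidth. On the other hand G contains the 3-clique {1, 4, 6}. A clique must lie in a single bag of any decomposition, so no decomposition can have width below 2. Hence tw(G) = 2 exactly.

2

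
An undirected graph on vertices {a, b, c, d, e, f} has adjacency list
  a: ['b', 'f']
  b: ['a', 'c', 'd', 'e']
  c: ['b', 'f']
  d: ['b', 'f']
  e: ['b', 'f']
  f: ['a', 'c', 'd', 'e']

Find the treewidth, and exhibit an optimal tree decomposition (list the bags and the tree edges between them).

Treewidth 2.
Bags: B1 = {a, b, f}  B2 = {b, c, f}  B3 = {b, e, f}  B4 = {b, d, f}
Tree: B1–B2, B2–B3, B3–B4

The largest bag has 3 vertices, giving width 2; this decomposition certifies tw(G) ≤ 2. For the lower bound, G contains the cycle f–a–b–c–f, so G is not a forest; only forests have treewidth ≤ 1, hence tw(G) ≥ 2. The upper and lower bounds meet at 2, so that is the treewidth.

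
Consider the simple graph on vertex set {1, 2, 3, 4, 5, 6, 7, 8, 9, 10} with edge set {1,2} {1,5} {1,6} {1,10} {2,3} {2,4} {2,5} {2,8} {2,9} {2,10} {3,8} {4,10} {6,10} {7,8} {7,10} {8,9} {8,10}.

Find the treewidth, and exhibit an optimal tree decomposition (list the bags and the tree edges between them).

Treewidth 2.
Bags: B1 = {2, 8, 10}  B2 = {2, 8, 9}  B3 = {1, 2, 10}  B4 = {7, 8, 10}  B5 = {2, 4, 10}  B6 = {1, 6, 10}  B7 = {1, 2, 5}  B8 = {2, 3, 8}
Tree: B1–B2, B1–B3, B1–B4, B3–B5, B3–B6, B3–B7, B2–B8

The largest bag has 3 vertices, giving width 2; this decomposition certifies tw(G) ≤ 2. Conversely, {2, 8, 9} is a clique of size 3, and the vertices of any clique must share a bag in every tree decomposition; so some bag has ≥ 3 vertices and tw(G) ≥ 2. Combining the bounds, tw(G) = 2.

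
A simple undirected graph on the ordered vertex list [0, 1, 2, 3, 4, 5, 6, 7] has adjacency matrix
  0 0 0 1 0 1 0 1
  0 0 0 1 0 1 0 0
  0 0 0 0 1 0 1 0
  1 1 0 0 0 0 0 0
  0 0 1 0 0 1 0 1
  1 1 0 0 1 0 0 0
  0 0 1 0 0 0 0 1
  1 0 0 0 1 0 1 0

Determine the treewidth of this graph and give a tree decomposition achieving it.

Each bag holds 3 vertices, so the decomposition has width 2, which upper-bounds the treewidth. Since 3–1–5–0–3 is a cycle in G, G is not acyclic. Forests are exactly the graphs of treewidth ≤ 1, so tw(G) ≥ 2. Combining the bounds, tw(G) = 2.

Treewidth 2.
One such decomposition:
Bags: B1 = {0, 1, 3}  B2 = {0, 1, 5}  B3 = {0, 5, 7}  B4 = {4, 5, 7}  B5 = {4, 6, 7}  B6 = {2, 4, 6}
Tree: B1–B2, B2–B3, B3–B4, B4–B5, B5–B6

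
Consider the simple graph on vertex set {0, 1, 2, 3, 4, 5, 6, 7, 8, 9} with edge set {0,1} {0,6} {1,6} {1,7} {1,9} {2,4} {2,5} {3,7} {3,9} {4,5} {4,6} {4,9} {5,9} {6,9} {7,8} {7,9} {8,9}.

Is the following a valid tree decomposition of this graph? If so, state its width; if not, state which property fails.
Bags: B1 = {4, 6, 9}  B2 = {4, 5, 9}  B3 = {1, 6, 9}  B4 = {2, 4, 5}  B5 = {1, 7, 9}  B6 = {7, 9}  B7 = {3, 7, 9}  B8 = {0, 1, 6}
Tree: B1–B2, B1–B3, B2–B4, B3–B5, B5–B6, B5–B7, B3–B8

A tree decomposition must satisfy three properties: every vertex lies in some bag; for every edge, both endpoints lie together in some bag; and for every vertex, the bags containing it form a connected subtree. Here vertex 8 appears in no bag, so the decomposition is invalid.

No — vertex 8 appears in no bag.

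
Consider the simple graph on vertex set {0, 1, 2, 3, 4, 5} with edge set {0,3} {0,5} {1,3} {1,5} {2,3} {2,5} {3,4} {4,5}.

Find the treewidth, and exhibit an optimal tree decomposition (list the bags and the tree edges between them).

Treewidth 2.
One such decomposition:
Bags: B1 = {2, 3, 5}  B2 = {1, 3, 5}  B3 = {0, 3, 5}  B4 = {3, 4, 5}
Tree: B1–B2, B2–B3, B3–B4

Each bag holds 3 vertices, so the decomposition has width 2, which upper-bounds the treewidth. For the lower bound, G contains the cycle 2–5–1–3–2, so G is not a forest; only forests have treewidth ≤ 1, hence tw(G) ≥ 2. Combining the bounds, tw(G) = 2.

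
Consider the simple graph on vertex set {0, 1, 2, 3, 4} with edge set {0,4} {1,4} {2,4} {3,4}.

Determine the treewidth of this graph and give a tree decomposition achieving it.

Treewidth 1.
One optimal decomposition is:
Bags: B1 = {2, 4}  B2 = {0, 4}  B3 = {1, 4}  B4 = {3, 4}
Tree: B1–B2, B2–B3, B1–B4

The largest bag has 2 vertices, giving width 1; this decomposition certifies tw(G) ≤ 1. Any graph with an edge has treewidth ≥ 1, and G has the edge 4–2. The upper and lower bounds meet at 1, so that is the treewidth.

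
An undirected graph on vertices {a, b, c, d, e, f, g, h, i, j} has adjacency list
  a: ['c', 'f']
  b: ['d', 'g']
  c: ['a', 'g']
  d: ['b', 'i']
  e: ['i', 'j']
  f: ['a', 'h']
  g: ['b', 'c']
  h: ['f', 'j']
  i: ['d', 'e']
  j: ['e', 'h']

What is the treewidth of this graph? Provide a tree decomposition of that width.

Treewidth 2.
One such decomposition:
Bags: B1 = {a, f, h}  B2 = {a, h, j}  B3 = {a, e, j}  B4 = {a, e, i}  B5 = {a, d, i}  B6 = {a, b, d}  B7 = {a, b, g}  B8 = {a, c, g}
Tree: B1–B2, B2–B3, B3–B4, B4–B5, B5–B6, B6–B7, B7–B8

Every bag has size at most 3, so the width is 3 − 1 = 2 and tw(G) ≤ 2. The edges a–f–h–j–e–i–d–b–g–c–a form a cycle, so G is not a tree and its treewidth is at least 2. The upper and lower bounds meet at 2, so that is the treewidth.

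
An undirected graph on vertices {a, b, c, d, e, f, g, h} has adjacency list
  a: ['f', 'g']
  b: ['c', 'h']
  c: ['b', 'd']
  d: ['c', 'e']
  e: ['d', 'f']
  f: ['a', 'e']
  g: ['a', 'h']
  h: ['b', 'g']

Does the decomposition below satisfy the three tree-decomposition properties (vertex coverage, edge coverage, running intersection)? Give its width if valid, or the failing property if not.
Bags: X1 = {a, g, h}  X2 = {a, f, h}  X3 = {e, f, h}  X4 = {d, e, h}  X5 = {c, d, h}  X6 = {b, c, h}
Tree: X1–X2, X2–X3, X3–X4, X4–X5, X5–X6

Checking the three conditions: (i) the bags cover all of {a, b, c, d, e, f, g, h}; (ii) for each edge, some bag contains both endpoints; (iii) the bags containing any fixed vertex form a subtree. All hold, so the decomposition is valid with width 3 − 1 = 2.

Yes; width 2.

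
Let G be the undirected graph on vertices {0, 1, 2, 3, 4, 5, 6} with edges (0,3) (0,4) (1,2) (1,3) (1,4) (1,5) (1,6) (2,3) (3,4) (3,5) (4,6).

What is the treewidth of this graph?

A width-2 tree decomposition is:
Bags: B1 = {1, 3, 4}  B2 = {1, 2, 3}  B3 = {1, 3, 5}  B4 = {1, 4, 6}  B5 = {0, 3, 4}
Tree: B1–B2, B2–B3, B1–B4, B1–B5
Each bag holds 3 vertices, so the decomposition has width 2, which upper-bounds the treewidth. Conversely, {0, 3, 4} is a clique of size 3, and the vertices of any clique must share a bag in every tree decomposition; so some bag has ≥ 3 vertices and tw(G) ≥ 2. Combining the bounds, tw(G) = 2.

2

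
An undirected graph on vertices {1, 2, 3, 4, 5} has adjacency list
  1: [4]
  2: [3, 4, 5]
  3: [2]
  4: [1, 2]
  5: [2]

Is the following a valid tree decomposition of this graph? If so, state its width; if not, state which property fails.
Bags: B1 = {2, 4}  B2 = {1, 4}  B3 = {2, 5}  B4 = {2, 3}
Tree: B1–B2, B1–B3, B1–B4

Yes; width 1.

Vertex coverage: the bags together contain {1, 2, 3, 4, 5}, the full vertex set. Edge coverage: each edge of G has both endpoints in at least one bag. Running intersection: for every vertex, the bags containing it form a connected subtree. All three properties hold, so this is a valid tree decomposition of width max|bag| − 1 = 1, and hence tw(G) ≤ 1.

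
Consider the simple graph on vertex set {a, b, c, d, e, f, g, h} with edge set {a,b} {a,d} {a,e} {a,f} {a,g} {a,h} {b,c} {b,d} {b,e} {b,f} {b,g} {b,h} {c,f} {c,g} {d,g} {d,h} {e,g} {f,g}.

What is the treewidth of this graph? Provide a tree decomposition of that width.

Treewidth 3.
One such decomposition:
Bags: B1 = {a, b, f, g}  B2 = {b, c, f, g}  B3 = {a, b, d, g}  B4 = {a, b, e, g}  B5 = {a, b, d, h}
Tree: B1–B2, B1–B3, B3–B4, B3–B5

Each bag holds 4 vertices, so the decomposition has width 3, which upper-bounds the treewidth. On the other hand G contains the 4-clique {b, c, f, g}. A clique must lie in a single bag of any decomposition, so no decomposition can have width below 3. Therefore the treewidth is 3.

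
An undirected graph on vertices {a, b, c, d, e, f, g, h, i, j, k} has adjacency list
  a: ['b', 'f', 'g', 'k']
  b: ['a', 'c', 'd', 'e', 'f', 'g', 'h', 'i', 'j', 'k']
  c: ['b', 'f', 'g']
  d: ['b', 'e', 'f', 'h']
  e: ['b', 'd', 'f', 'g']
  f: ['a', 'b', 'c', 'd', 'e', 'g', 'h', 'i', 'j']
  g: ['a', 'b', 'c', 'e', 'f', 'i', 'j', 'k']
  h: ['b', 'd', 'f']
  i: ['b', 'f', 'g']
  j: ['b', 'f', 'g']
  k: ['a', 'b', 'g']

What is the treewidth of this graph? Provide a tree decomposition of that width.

Each bag holds 4 vertices, so the decomposition has width 3, which upper-bounds the treewidth. On the other hand G contains the 4-clique {b, d, e, f}. A clique must lie in a single bag of any decomposition, so no decomposition can have width below 3. The upper and lower bounds meet at 3, so that is the treewidth.

Treewidth 3.
One such decomposition:
Bags: B1 = {b, e, f, g}  B2 = {b, f, g, i}  B3 = {b, f, g, j}  B4 = {b, c, f, g}  B5 = {b, d, e, f}  B6 = {a, b, f, g}  B7 = {a, b, g, k}  B8 = {b, d, f, h}
Tree: B1–B2, B1–B3, B2–B4, B1–B5, B2–B6, B6–B7, B5–B8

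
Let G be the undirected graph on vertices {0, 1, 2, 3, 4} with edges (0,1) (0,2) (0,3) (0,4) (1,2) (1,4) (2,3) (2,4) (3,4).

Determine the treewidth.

A width-3 tree decomposition is:
Bags: B1 = {0, 1, 2, 4}  B2 = {0, 2, 3, 4}
Tree: B1–B2
The largest bag has 4 vertices, giving width 3; this decomposition certifies tw(G) ≤ 3. Conversely, {0, 1, 2, 4} is a clique of size 4, and the vertices of any clique must share a bag in every tree decomposition; so some bag has ≥ 4 vertices and tw(G) ≥ 3. Therefore the treewidth is 3.

3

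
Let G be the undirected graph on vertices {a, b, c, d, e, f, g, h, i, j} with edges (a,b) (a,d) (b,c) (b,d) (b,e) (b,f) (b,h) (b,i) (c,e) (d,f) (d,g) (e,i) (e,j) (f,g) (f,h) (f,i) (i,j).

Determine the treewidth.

A width-2 tree decomposition is:
Bags: B1 = {b, f, i}  B2 = {b, e, i}  B3 = {b, f, h}  B4 = {e, i, j}  B5 = {b, c, e}  B6 = {b, d, f}  B7 = {d, f, g}  B8 = {a, b, d}
Tree: B1–B2, B1–B3, B2–B4, B2–B5, B1–B6, B6–B7, B6–B8
Each bag holds 3 vertices, so the decomposition has width 2, which upper-bounds the treewidth. Conversely, {d, f, g} is a clique of size 3, and the vertices of any clique must share a bag in every tree decomposition; so some bag has ≥ 3 vertices and tw(G) ≥ 2. Combining the bounds, tw(G) = 2.

2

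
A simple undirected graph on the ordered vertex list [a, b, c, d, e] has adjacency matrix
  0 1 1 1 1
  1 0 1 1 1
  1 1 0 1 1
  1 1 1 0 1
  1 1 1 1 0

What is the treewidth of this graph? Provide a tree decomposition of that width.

Treewidth 4.
One optimal decomposition is:
Bags: B1 = {a, b, c, d, e}
Tree: (single bag)

With just one bag of size 5, the width is 5 − 1 = 4, so tw(G) ≤ 4. On the other hand G contains the 5-clique {a, b, c, d, e}. A clique must lie in a single bag of any decomposition, so no decomposition can have width below 4. The upper and lower bounds meet at 4, so that is the treewidth.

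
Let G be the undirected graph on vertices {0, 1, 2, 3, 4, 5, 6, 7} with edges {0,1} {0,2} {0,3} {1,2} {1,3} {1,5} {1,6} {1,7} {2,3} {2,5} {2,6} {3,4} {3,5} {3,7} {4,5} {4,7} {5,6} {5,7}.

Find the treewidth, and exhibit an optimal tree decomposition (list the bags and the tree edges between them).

Treewidth 3.
One optimal decomposition is:
Bags: B1 = {1, 2, 3, 5}  B2 = {0, 1, 2, 3}  B3 = {1, 3, 5, 7}  B4 = {3, 4, 5, 7}  B5 = {1, 2, 5, 6}
Tree: B1–B2, B1–B3, B3–B4, B1–B5

Each bag holds 4 vertices, so the decomposition has width 3, which upper-bounds the treewidth. Conversely, {0, 1, 2, 3} is a clique of size 4, and the vertices of any clique must share a bag in every tree decomposition; so some bag has ≥ 4 vertices and tw(G) ≥ 3. Combining the bounds, tw(G) = 3.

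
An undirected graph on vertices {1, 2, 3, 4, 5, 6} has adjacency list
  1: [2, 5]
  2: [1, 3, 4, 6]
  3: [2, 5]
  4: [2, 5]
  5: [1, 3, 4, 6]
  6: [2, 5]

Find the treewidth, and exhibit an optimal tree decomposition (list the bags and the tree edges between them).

Treewidth 2.
One such decomposition:
Bags: B1 = {2, 4, 5}  B2 = {1, 2, 5}  B3 = {2, 5, 6}  B4 = {2, 3, 5}
Tree: B1–B2, B2–B3, B3–B4

Every bag has size at most 3, so the width is 3 − 1 = 2 and tw(G) ≤ 2. For the lower bound, G contains the cycle 4–5–1–2–4, so G is not a forest; only forests have treewidth ≤ 1, hence tw(G) ≥ 2. Combining the bounds, tw(G) = 2.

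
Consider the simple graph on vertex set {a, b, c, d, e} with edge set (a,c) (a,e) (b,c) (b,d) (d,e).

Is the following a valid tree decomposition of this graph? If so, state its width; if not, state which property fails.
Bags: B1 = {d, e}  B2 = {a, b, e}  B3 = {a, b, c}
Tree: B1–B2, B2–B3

No — edge (b,d) lies in no bag.

A tree decomposition must satisfy three properties: every vertex lies in some bag; for every edge, both endpoints lie together in some bag; and for every vertex, the bags containing it form a connected subtree. Here edge (b,d) lies in no bag, so the decomposition is invalid.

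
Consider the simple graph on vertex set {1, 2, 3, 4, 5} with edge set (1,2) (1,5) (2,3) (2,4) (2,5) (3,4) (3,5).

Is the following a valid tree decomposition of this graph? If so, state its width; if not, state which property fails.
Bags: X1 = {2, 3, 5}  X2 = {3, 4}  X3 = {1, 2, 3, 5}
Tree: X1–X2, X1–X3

A tree decomposition must satisfy three properties: every vertex lies in some bag; for every edge, both endpoints lie together in some bag; and for every vertex, the bags containing it form a connected subtree. Here edge (2,4) lies in no bag, so the decomposition is invalid.

No — edge (2,4) lies in no bag.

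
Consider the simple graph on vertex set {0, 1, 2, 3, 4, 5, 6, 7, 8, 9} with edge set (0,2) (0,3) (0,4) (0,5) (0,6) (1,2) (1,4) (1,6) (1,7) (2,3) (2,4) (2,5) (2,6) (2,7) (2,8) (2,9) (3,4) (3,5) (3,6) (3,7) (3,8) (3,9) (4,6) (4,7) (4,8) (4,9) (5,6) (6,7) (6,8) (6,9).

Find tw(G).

4

A width-4 tree decomposition is:
Bags: B1 = {2, 3, 4, 6, 9}  B2 = {2, 3, 4, 6, 8}  B3 = {2, 3, 4, 6, 7}  B4 = {0, 2, 3, 4, 6}  B5 = {1, 2, 4, 6, 7}  B6 = {0, 2, 3, 5, 6}
Tree: B1–B2, B1–B3, B3–B4, B3–B5, B4–B6
Every bag has size at most 5, so the width is 5 − 1 = 4 and tw(G) ≤ 4. Conversely, {1, 2, 4, 6, 7} is a clique of size 5, and the vertices of any clique must share a bag in every tree decomposition; so some bag has ≥ 5 vertices and tw(G) ≥ 4. Hence tw(G) = 4 exactly.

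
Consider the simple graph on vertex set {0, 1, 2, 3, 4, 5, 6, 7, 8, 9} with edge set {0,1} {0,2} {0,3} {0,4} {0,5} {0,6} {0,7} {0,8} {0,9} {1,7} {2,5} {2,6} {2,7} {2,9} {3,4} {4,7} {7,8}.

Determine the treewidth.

2

A width-2 tree decomposition is:
Bags: B1 = {0, 2, 6}  B2 = {0, 2, 7}  B3 = {0, 2, 5}  B4 = {0, 1, 7}  B5 = {0, 7, 8}  B6 = {0, 4, 7}  B7 = {0, 3, 4}  B8 = {0, 2, 9}
Tree: B1–B2, B2–B3, B2–B4, B4–B5, B5–B6, B6–B7, B3–B8
Every bag has size at most 3, so the width is 3 − 1 = 2 and tw(G) ≤ 2. Conversely, {0, 1, 7} is a clique of size 3, and the vertices of any clique must share a bag in every tree decomposition; so some bag has ≥ 3 vertices and tw(G) ≥ 2. Hence tw(G) = 2 exactly.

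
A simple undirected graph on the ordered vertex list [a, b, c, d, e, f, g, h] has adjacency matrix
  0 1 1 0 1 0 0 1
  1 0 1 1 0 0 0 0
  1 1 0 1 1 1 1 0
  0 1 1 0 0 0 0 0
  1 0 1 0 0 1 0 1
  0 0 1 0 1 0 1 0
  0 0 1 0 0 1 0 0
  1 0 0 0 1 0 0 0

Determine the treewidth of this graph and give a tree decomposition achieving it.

Treewidth 2.
One optimal decomposition is:
Bags: B1 = {a, c, e}  B2 = {c, e, f}  B3 = {a, e, h}  B4 = {a, b, c}  B5 = {b, c, d}  B6 = {c, f, g}
Tree: B1–B2, B1–B3, B1–B4, B4–B5, B2–B6

The largest bag has 3 vertices, giving width 2; this decomposition certifies tw(G) ≤ 2. For the lower bound, the 3 vertices {a, e, h} are pairwise adjacent, and any tree decomposition puts a clique entirely inside one bag — forcing width ≥ 2. Combining the bounds, tw(G) = 2.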